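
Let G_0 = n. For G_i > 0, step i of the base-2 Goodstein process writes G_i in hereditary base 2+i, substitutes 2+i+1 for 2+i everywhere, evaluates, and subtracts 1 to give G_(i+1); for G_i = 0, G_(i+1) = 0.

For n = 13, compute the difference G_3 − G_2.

14813

13 —HB2→ 2^(2 + 1) + 2^2 + 1 —bump→ 3^(3 + 1) + 3^3 + 1 = 109 —(−1)→ 108
108 —HB3→ 3^(3 + 1) + 3^3 —bump→ 4^(4 + 1) + 4^4 = 1280 —(−1)→ 1279
1279 —HB4→ 4^(4 + 1) + 3·4^3 + 3·4^2 + 3·4 + 3 —bump→ 5^(5 + 1) + 3·5^3 + 3·5^2 + 3·5 + 3 = 16093 —(−1)→ 16092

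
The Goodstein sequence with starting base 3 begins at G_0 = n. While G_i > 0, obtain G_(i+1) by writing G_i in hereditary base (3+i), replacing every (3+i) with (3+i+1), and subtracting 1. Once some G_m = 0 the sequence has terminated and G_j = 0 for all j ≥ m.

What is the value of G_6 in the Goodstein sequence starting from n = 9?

24

(0) 9|_3 = 3^2 ↦ 4^2|_4 = 16 ⇒ 15
(1) 15|_4 = 3·4 + 3 ↦ 3·5 + 3|_5 = 18 ⇒ 17
(2) 17|_5 = 3·5 + 2 ↦ 3·6 + 2|_6 = 20 ⇒ 19
(3) 19|_6 = 3·6 + 1 ↦ 3·7 + 1|_7 = 22 ⇒ 21
(4) 21|_7 = 3·7 ↦ 3·8|_8 = 24 ⇒ 23
(5) 23|_8 = 2·8 + 7 ↦ 2·9 + 7|_9 = 25 ⇒ 24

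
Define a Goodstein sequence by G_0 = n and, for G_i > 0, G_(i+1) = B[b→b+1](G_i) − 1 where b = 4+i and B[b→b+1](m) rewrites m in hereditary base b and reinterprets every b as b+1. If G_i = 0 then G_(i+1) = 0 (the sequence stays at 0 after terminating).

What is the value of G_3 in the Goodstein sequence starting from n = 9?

i=0: 9 = 2·4 + 1 (b=4); 4→5: 2·5 + 1 = 11; 11−1 = 10
i=1: 10 = 2·5 (b=5); 5→6: 2·6 = 12; 12−1 = 11
i=2: 11 = 6 + 5 (b=6); 6→7: 7 + 5 = 12; 12−1 = 11
i=3: 11 = 7 + 4 (b=7); 7→8: 8 + 4 = 12; 12−1 = 11

11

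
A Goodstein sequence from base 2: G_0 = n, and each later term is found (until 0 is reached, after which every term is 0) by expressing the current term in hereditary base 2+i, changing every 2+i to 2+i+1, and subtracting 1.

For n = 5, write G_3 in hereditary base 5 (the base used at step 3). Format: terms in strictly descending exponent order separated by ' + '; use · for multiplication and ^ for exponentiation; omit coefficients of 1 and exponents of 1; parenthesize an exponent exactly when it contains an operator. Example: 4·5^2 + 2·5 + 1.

3·5^3 + 3·5^2 + 3·5 + 2

5 —HB2→ 2^2 + 1 —bump→ 3^3 + 1 = 28 —(−1)→ 27
27 —HB3→ 3^3 —bump→ 4^4 = 256 —(−1)→ 255
255 —HB4→ 3·4^3 + 3·4^2 + 3·4 + 3 —bump→ 3·5^3 + 3·5^2 + 3·5 + 3 = 468 —(−1)→ 467
467 —HB5→ 3·5^3 + 3·5^2 + 3·5 + 2 —bump→ 3·6^3 + 3·6^2 + 3·6 + 2 = 776 —(−1)→ 775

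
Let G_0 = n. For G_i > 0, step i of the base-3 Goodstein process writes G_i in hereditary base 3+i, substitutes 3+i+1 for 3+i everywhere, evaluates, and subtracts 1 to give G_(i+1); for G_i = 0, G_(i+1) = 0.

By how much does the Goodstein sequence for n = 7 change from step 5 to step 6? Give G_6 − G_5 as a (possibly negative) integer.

G_0 = 7. HB_3(7) = 2·3 + 1. Bump = 9. G_1 = 8.
G_1 = 8. HB_4(8) = 2·4. Bump = 10. G_2 = 9.
G_2 = 9. HB_5(9) = 5 + 4. Bump = 10. G_3 = 9.
G_3 = 9. HB_6(9) = 6 + 3. Bump = 10. G_4 = 9.
G_4 = 9. HB_7(9) = 7 + 2. Bump = 10. G_5 = 9.
G_5 = 9. HB_8(9) = 8 + 1. Bump = 10. G_6 = 9.

0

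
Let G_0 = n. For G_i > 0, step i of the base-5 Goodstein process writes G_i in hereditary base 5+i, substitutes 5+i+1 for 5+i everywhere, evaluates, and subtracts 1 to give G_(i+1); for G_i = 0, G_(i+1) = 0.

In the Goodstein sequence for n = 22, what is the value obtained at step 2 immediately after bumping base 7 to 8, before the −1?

32

(0) 22|_5 = 4·5 + 2 ↦ 4·6 + 2|_6 = 26 ⇒ 25
(1) 25|_6 = 4·6 + 1 ↦ 4·7 + 1|_7 = 29 ⇒ 28
(2) 28|_7 = 4·7 ↦ 4·8|_8 = 32 ⇒ 31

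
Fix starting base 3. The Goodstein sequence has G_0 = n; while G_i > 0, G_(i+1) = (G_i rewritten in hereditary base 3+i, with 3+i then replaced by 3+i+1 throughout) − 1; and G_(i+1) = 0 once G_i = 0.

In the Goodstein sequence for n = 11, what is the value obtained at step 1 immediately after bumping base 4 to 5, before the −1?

G_0 = 11. HB_3(11) = 3^2 + 2. Bump = 18. G_1 = 17.
G_1 = 17. HB_4(17) = 4^2 + 1. Bump = 26. G_2 = 25.

26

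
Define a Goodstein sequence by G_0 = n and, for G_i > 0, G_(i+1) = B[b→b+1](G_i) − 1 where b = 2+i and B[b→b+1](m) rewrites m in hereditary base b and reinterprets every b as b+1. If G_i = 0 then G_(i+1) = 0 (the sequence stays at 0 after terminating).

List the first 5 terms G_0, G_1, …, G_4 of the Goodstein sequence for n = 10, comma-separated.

10 —HB2→ 2^(2 + 1) + 2 —bump→ 3^(3 + 1) + 3 = 84 —(−1)→ 83
83 —HB3→ 3^(3 + 1) + 2 —bump→ 4^(4 + 1) + 2 = 1026 —(−1)→ 1025
1025 —HB4→ 4^(4 + 1) + 1 —bump→ 5^(5 + 1) + 1 = 15626 —(−1)→ 15625
15625 —HB5→ 5^(5 + 1) —bump→ 6^(6 + 1) = 279936 —(−1)→ 279935

10, 83, 1025, 15625, 279935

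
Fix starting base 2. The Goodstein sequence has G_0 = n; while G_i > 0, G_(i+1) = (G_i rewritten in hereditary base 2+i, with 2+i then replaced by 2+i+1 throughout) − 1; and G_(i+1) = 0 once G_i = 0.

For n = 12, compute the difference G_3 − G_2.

i=0: 12 = 2^(2 + 1) + 2^2 (b=2); 2→3: 3^(3 + 1) + 3^3 = 108; 108−1 = 107
i=1: 107 = 3^(3 + 1) + 2·3^2 + 2·3 + 2 (b=3); 3→4: 4^(4 + 1) + 2·4^2 + 2·4 + 2 = 1066; 1066−1 = 1065
i=2: 1065 = 4^(4 + 1) + 2·4^2 + 2·4 + 1 (b=4); 4→5: 5^(5 + 1) + 2·5^2 + 2·5 + 1 = 15686; 15686−1 = 15685

14620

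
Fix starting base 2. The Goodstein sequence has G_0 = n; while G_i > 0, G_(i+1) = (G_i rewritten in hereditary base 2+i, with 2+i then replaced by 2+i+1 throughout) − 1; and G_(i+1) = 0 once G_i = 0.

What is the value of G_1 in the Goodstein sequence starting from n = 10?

83

(0) 10|_2 = 2^(2 + 1) + 2 ↦ 3^(3 + 1) + 3|_3 = 84 ⇒ 83
(1) 83|_3 = 3^(3 + 1) + 2 ↦ 4^(4 + 1) + 2|_4 = 1026 ⇒ 1025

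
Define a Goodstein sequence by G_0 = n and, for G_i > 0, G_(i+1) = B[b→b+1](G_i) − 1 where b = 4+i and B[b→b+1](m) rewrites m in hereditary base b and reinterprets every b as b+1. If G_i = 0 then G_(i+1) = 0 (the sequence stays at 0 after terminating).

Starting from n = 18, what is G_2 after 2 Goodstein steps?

36

base 4: 18 = 4^2 + 2; at 5: 5^2 + 2 = 27; next = 26
base 5: 26 = 5^2 + 1; at 6: 6^2 + 1 = 37; next = 36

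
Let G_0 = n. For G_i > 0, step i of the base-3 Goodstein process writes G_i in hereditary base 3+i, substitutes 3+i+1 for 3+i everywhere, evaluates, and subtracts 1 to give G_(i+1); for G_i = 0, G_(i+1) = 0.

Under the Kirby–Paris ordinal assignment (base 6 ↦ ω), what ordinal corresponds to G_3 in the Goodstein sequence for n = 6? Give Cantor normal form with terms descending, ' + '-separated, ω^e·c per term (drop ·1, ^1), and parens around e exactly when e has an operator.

G_0 = 6. HB_3(6) = 2·3. Bump = 8. G_1 = 7.
G_1 = 7. HB_4(7) = 4 + 3. Bump = 8. G_2 = 7.
G_2 = 7. HB_5(7) = 5 + 2. Bump = 8. G_3 = 7.
G_3 = 7. HB_6(7) = 6 + 1. Bump = 8. G_4 = 7.

ω + 1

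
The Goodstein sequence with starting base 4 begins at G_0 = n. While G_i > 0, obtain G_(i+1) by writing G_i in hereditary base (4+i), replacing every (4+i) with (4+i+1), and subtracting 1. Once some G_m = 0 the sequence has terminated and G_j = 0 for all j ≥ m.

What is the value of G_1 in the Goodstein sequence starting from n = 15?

G_0 = 15. HB_4(15) = 3·4 + 3. Bump = 18. G_1 = 17.
G_1 = 17. HB_5(17) = 3·5 + 2. Bump = 20. G_2 = 19.

17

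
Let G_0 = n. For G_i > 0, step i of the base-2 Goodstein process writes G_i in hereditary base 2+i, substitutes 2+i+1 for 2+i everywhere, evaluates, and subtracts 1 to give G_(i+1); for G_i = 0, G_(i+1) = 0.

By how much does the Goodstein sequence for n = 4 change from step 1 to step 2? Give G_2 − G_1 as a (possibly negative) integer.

15

(0) 4|_2 = 2^2 ↦ 3^3|_3 = 27 ⇒ 26
(1) 26|_3 = 2·3^2 + 2·3 + 2 ↦ 2·4^2 + 2·4 + 2|_4 = 42 ⇒ 41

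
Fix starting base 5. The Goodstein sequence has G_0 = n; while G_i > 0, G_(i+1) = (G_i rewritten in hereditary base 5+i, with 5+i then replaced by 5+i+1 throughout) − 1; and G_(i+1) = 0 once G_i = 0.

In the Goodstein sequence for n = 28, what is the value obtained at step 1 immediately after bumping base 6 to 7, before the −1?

28 —HB5→ 5^2 + 3 —bump→ 6^2 + 3 = 39 —(−1)→ 38
38 —HB6→ 6^2 + 2 —bump→ 7^2 + 2 = 51 —(−1)→ 50

51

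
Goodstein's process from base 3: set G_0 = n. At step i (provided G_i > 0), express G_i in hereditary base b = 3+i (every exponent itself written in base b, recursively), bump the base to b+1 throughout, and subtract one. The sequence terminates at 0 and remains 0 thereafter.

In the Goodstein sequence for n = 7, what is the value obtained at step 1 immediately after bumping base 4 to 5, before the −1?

i=0: 7 = 2·3 + 1 (b=3); 3→4: 2·4 + 1 = 9; 9−1 = 8
i=1: 8 = 2·4 (b=4); 4→5: 2·5 = 10; 10−1 = 9

10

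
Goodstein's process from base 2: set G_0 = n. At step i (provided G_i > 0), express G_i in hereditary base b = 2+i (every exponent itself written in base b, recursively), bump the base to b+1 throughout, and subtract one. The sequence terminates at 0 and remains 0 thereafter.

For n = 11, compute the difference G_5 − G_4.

11 —HB2→ 2^(2 + 1) + 2 + 1 —bump→ 3^(3 + 1) + 3 + 1 = 85 —(−1)→ 84
84 —HB3→ 3^(3 + 1) + 3 —bump→ 4^(4 + 1) + 4 = 1028 —(−1)→ 1027
1027 —HB4→ 4^(4 + 1) + 3 —bump→ 5^(5 + 1) + 3 = 15628 —(−1)→ 15627
15627 —HB5→ 5^(5 + 1) + 2 —bump→ 6^(6 + 1) + 2 = 279938 —(−1)→ 279937
279937 —HB6→ 6^(6 + 1) + 1 —bump→ 7^(7 + 1) + 1 = 5764802 —(−1)→ 5764801

5484864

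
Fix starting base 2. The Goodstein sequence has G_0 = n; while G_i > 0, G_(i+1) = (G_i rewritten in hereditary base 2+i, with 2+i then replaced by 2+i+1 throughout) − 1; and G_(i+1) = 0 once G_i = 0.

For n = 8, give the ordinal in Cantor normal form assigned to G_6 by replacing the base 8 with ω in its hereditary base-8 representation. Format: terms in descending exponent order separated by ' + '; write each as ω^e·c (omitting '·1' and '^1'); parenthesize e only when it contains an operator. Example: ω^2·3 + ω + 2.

ω^ω·2 + ω^2·2 + ω + 3

8 —HB2→ 2^(2 + 1) —bump→ 3^(3 + 1) = 81 —(−1)→ 80
80 —HB3→ 2·3^3 + 2·3^2 + 2·3 + 2 —bump→ 2·4^4 + 2·4^2 + 2·4 + 2 = 554 —(−1)→ 553
553 —HB4→ 2·4^4 + 2·4^2 + 2·4 + 1 —bump→ 2·5^5 + 2·5^2 + 2·5 + 1 = 6311 —(−1)→ 6310
6310 —HB5→ 2·5^5 + 2·5^2 + 2·5 —bump→ 2·6^6 + 2·6^2 + 2·6 = 93396 —(−1)→ 93395
93395 —HB6→ 2·6^6 + 2·6^2 + 6 + 5 —bump→ 2·7^7 + 2·7^2 + 7 + 5 = 1647196 —(−1)→ 1647195
1647195 —HB7→ 2·7^7 + 2·7^2 + 7 + 4 —bump→ 2·8^8 + 2·8^2 + 8 + 4 = 33554572 —(−1)→ 33554571
33554571 —HB8→ 2·8^8 + 2·8^2 + 8 + 3 —bump→ 2·9^9 + 2·9^2 + 9 + 3 = 774841152 —(−1)→ 774841151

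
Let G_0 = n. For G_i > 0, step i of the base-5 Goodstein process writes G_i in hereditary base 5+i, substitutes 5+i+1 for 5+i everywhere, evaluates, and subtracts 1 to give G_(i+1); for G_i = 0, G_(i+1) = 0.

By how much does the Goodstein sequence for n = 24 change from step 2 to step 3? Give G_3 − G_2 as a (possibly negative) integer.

3

i=0: 24 = 4·5 + 4 (b=5); 5→6: 4·6 + 4 = 28; 28−1 = 27
i=1: 27 = 4·6 + 3 (b=6); 6→7: 4·7 + 3 = 31; 31−1 = 30
i=2: 30 = 4·7 + 2 (b=7); 7→8: 4·8 + 2 = 34; 34−1 = 33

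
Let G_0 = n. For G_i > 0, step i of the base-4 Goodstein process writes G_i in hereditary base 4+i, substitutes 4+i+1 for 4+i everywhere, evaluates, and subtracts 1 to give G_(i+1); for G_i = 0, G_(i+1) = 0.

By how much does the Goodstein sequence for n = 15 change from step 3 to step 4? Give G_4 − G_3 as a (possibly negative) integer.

step 0: 15 = 3·4 + 3; sub 5 for 4: 3·5 + 3; = 18; G_1 = 18−1 = 17
step 1: 17 = 3·5 + 2; sub 6 for 5: 3·6 + 2; = 20; G_2 = 20−1 = 19
step 2: 19 = 3·6 + 1; sub 7 for 6: 3·7 + 1; = 22; G_3 = 22−1 = 21
step 3: 21 = 3·7; sub 8 for 7: 3·8; = 24; G_4 = 24−1 = 23

2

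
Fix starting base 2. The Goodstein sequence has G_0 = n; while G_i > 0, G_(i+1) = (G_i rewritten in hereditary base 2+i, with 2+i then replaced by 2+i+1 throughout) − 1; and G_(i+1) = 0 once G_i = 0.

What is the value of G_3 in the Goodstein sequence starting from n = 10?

G_0=10  [base 2] 2^(2 + 1) + 2  →[2↦3]→  3^(3 + 1) + 3 = 84  −1 ⇒ G_1=83
G_1=83  [base 3] 3^(3 + 1) + 2  →[3↦4]→  4^(4 + 1) + 2 = 1026  −1 ⇒ G_2=1025
G_2=1025  [base 4] 4^(4 + 1) + 1  →[4↦5]→  5^(5 + 1) + 1 = 15626  −1 ⇒ G_3=15625
G_3=15625  [base 5] 5^(5 + 1)  →[5↦6]→  6^(6 + 1) = 279936  −1 ⇒ G_4=279935

15625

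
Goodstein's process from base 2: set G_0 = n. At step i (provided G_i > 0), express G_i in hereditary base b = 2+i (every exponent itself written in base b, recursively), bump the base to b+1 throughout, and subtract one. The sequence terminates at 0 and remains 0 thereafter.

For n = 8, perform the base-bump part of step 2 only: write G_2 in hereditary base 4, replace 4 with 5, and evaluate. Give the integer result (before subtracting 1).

6311

[0] 8 ≡ 2^(2 + 1) (base 2). Lift 3: 81. −1: 80.
[1] 80 ≡ 2·3^3 + 2·3^2 + 2·3 + 2 (base 3). Lift 4: 554. −1: 553.
[2] 553 ≡ 2·4^4 + 2·4^2 + 2·4 + 1 (base 4). Lift 5: 6311. −1: 6310.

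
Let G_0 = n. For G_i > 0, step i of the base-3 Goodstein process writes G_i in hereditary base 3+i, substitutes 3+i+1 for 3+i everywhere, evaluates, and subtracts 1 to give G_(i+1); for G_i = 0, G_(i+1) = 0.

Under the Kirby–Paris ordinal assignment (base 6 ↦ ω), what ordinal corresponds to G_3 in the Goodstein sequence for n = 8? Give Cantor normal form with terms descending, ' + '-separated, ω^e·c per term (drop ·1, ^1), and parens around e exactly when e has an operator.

ω + 5

(0) 8|_3 = 2·3 + 2 ↦ 2·4 + 2|_4 = 10 ⇒ 9
(1) 9|_4 = 2·4 + 1 ↦ 2·5 + 1|_5 = 11 ⇒ 10
(2) 10|_5 = 2·5 ↦ 2·6|_6 = 12 ⇒ 11
(3) 11|_6 = 6 + 5 ↦ 7 + 5|_7 = 12 ⇒ 11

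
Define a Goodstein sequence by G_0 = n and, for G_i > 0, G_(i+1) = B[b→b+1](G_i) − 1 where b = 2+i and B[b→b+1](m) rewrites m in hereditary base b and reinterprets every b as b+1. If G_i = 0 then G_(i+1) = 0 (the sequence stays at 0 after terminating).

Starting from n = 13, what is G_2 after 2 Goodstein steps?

(0) 13|_2 = 2^(2 + 1) + 2^2 + 1 ↦ 3^(3 + 1) + 3^3 + 1|_3 = 109 ⇒ 108
(1) 108|_3 = 3^(3 + 1) + 3^3 ↦ 4^(4 + 1) + 4^4|_4 = 1280 ⇒ 1279
(2) 1279|_4 = 4^(4 + 1) + 3·4^3 + 3·4^2 + 3·4 + 3 ↦ 5^(5 + 1) + 3·5^3 + 3·5^2 + 3·5 + 3|_5 = 16093 ⇒ 16092

1279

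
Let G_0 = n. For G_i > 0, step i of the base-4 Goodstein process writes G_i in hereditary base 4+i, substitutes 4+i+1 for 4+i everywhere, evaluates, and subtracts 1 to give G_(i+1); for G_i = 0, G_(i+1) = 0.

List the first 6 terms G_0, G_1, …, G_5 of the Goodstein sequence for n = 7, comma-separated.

G_0 = 7. HB_4(7) = 4 + 3. Bump = 8. G_1 = 7.
G_1 = 7. HB_5(7) = 5 + 2. Bump = 8. G_2 = 7.
G_2 = 7. HB_6(7) = 6 + 1. Bump = 8. G_3 = 7.
G_3 = 7. HB_7(7) = 7. Bump = 8. G_4 = 7.
G_4 = 7. HB_8(7) = 7. Bump = 7. G_5 = 6.

7, 7, 7, 7, 7, 6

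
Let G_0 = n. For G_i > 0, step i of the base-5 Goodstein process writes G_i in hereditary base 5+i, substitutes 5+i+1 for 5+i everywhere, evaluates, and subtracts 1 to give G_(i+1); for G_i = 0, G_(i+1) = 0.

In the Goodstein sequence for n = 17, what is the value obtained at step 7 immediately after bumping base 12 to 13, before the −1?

29

base 5: 17 = 3·5 + 2; at 6: 3·6 + 2 = 20; next = 19
base 6: 19 = 3·6 + 1; at 7: 3·7 + 1 = 22; next = 21
base 7: 21 = 3·7; at 8: 3·8 = 24; next = 23
base 8: 23 = 2·8 + 7; at 9: 2·9 + 7 = 25; next = 24
base 9: 24 = 2·9 + 6; at 10: 2·10 + 6 = 26; next = 25
base 10: 25 = 2·10 + 5; at 11: 2·11 + 5 = 27; next = 26
base 11: 26 = 2·11 + 4; at 12: 2·12 + 4 = 28; next = 27
base 12: 27 = 2·12 + 3; at 13: 2·13 + 3 = 29; next = 28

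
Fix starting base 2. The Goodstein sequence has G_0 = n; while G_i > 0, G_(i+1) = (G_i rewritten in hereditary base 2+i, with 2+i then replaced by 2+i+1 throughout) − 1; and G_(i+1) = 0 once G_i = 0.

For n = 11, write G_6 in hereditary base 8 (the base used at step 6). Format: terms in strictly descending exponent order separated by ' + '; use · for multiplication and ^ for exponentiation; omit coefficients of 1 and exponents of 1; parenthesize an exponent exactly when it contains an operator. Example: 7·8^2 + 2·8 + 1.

7·8^8 + 7·8^7 + 7·8^6 + 7·8^5 + 7·8^4 + 7·8^3 + 7·8^2 + 7·8 + 7

i=0: 11 = 2^(2 + 1) + 2 + 1 (b=2); 2→3: 3^(3 + 1) + 3 + 1 = 85; 85−1 = 84
i=1: 84 = 3^(3 + 1) + 3 (b=3); 3→4: 4^(4 + 1) + 4 = 1028; 1028−1 = 1027
i=2: 1027 = 4^(4 + 1) + 3 (b=4); 4→5: 5^(5 + 1) + 3 = 15628; 15628−1 = 15627
i=3: 15627 = 5^(5 + 1) + 2 (b=5); 5→6: 6^(6 + 1) + 2 = 279938; 279938−1 = 279937
i=4: 279937 = 6^(6 + 1) + 1 (b=6); 6→7: 7^(7 + 1) + 1 = 5764802; 5764802−1 = 5764801
i=5: 5764801 = 7^(7 + 1) (b=7); 7→8: 8^(8 + 1) = 134217728; 134217728−1 = 134217727
i=6: 134217727 = 7·8^8 + 7·8^7 + 7·8^6 + 7·8^5 + 7·8^4 + 7·8^3 + 7·8^2 + 7·8 + 7 (b=8); 8→9: 7·9^9 + 7·9^7 + 7·9^6 + 7·9^5 + 7·9^4 + 7·9^3 + 7·9^2 + 7·9 + 7 = 2749609303; 2749609303−1 = 2749609302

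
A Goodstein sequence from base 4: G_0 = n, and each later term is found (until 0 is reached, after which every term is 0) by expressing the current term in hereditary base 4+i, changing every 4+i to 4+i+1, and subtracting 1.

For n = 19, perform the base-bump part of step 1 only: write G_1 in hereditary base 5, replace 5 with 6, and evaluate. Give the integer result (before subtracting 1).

38

G_0=19  [base 4] 4^2 + 3  →[4↦5]→  5^2 + 3 = 28  −1 ⇒ G_1=27
G_1=27  [base 5] 5^2 + 2  →[5↦6]→  6^2 + 2 = 38  −1 ⇒ G_2=37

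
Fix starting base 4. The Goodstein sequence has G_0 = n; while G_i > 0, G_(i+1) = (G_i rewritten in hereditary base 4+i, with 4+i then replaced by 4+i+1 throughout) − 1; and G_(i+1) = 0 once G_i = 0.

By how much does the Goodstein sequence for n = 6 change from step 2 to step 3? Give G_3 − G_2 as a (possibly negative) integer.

0

step 0: 6 = 4 + 2; sub 5 for 4: 5 + 2; = 7; G_1 = 7−1 = 6
step 1: 6 = 5 + 1; sub 6 for 5: 6 + 1; = 7; G_2 = 7−1 = 6
step 2: 6 = 6; sub 7 for 6: 7; = 7; G_3 = 7−1 = 6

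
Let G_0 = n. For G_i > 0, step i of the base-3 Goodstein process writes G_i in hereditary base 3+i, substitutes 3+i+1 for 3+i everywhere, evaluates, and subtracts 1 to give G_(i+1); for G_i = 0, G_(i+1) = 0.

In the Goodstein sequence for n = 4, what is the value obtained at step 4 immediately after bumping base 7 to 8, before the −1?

step 0: 4 = 3 + 1; sub 4 for 3: 4 + 1; = 5; G_1 = 5−1 = 4
step 1: 4 = 4; sub 5 for 4: 5; = 5; G_2 = 5−1 = 4
step 2: 4 = 4; sub 6 for 5: 4; = 4; G_3 = 4−1 = 3
step 3: 3 = 3; sub 7 for 6: 3; = 3; G_4 = 3−1 = 2
step 4: 2 = 2; sub 8 for 7: 2; = 2; G_5 = 2−1 = 1

2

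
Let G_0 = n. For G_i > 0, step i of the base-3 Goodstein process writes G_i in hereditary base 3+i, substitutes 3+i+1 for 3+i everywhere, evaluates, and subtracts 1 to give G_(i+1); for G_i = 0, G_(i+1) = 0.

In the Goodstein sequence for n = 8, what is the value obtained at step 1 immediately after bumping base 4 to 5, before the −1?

11

i=0: 8 = 2·3 + 2 (b=3); 3→4: 2·4 + 2 = 10; 10−1 = 9
i=1: 9 = 2·4 + 1 (b=4); 4→5: 2·5 + 1 = 11; 11−1 = 10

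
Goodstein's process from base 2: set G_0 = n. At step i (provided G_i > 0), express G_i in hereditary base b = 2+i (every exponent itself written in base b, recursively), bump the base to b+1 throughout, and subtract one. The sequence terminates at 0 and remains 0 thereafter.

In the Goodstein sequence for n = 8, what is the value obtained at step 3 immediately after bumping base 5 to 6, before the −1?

93396

8 —HB2→ 2^(2 + 1) —bump→ 3^(3 + 1) = 81 —(−1)→ 80
80 —HB3→ 2·3^3 + 2·3^2 + 2·3 + 2 —bump→ 2·4^4 + 2·4^2 + 2·4 + 2 = 554 —(−1)→ 553
553 —HB4→ 2·4^4 + 2·4^2 + 2·4 + 1 —bump→ 2·5^5 + 2·5^2 + 2·5 + 1 = 6311 —(−1)→ 6310
6310 —HB5→ 2·5^5 + 2·5^2 + 2·5 —bump→ 2·6^6 + 2·6^2 + 2·6 = 93396 —(−1)→ 93395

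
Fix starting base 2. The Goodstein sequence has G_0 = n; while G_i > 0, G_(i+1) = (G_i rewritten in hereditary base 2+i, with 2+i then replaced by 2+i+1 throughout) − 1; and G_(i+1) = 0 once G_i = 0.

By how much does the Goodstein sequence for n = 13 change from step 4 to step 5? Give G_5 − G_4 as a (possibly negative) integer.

G_0 = 13. HB_2(13) = 2^(2 + 1) + 2^2 + 1. Bump = 109. G_1 = 108.
G_1 = 108. HB_3(108) = 3^(3 + 1) + 3^3. Bump = 1280. G_2 = 1279.
G_2 = 1279. HB_4(1279) = 4^(4 + 1) + 3·4^3 + 3·4^2 + 3·4 + 3. Bump = 16093. G_3 = 16092.
G_3 = 16092. HB_5(16092) = 5^(5 + 1) + 3·5^3 + 3·5^2 + 3·5 + 2. Bump = 280712. G_4 = 280711.
G_4 = 280711. HB_6(280711) = 6^(6 + 1) + 3·6^3 + 3·6^2 + 3·6 + 1. Bump = 5765999. G_5 = 5765998.

5485287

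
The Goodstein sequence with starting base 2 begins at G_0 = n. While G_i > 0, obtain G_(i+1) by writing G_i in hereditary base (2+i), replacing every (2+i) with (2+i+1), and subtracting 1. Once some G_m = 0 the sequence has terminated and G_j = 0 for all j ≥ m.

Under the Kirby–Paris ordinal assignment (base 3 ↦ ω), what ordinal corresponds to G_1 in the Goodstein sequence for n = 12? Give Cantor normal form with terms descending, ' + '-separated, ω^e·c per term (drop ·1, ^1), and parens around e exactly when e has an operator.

ω^(ω + 1) + ω^2·2 + ω·2 + 2

i=0: 12 = 2^(2 + 1) + 2^2 (b=2); 2→3: 3^(3 + 1) + 3^3 = 108; 108−1 = 107
i=1: 107 = 3^(3 + 1) + 2·3^2 + 2·3 + 2 (b=3); 3→4: 4^(4 + 1) + 2·4^2 + 2·4 + 2 = 1066; 1066−1 = 1065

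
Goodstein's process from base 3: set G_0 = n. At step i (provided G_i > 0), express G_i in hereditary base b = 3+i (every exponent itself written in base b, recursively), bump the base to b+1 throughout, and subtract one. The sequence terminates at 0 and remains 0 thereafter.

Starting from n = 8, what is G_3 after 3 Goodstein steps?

G_0 = 8. HB_3(8) = 2·3 + 2. Bump = 10. G_1 = 9.
G_1 = 9. HB_4(9) = 2·4 + 1. Bump = 11. G_2 = 10.
G_2 = 10. HB_5(10) = 2·5. Bump = 12. G_3 = 11.
G_3 = 11. HB_6(11) = 6 + 5. Bump = 12. G_4 = 11.

11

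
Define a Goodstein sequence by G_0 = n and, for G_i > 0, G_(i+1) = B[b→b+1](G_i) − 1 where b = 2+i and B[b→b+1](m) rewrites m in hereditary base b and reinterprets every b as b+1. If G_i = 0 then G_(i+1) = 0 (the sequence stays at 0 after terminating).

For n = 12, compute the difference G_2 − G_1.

step 0: 12 = 2^(2 + 1) + 2^2; sub 3 for 2: 3^(3 + 1) + 3^3; = 108; G_1 = 108−1 = 107
step 1: 107 = 3^(3 + 1) + 2·3^2 + 2·3 + 2; sub 4 for 3: 4^(4 + 1) + 2·4^2 + 2·4 + 2; = 1066; G_2 = 1066−1 = 1065

958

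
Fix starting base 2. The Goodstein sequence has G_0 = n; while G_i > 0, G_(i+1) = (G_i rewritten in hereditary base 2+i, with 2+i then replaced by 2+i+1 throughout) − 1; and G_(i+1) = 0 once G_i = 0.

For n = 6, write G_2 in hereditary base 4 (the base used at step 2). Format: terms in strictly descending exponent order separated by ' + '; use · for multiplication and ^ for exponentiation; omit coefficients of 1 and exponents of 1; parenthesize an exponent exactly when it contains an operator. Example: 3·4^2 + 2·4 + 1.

4^4 + 1

base 2: 6 = 2^2 + 2; at 3: 3^3 + 3 = 30; next = 29
base 3: 29 = 3^3 + 2; at 4: 4^4 + 2 = 258; next = 257
base 4: 257 = 4^4 + 1; at 5: 5^5 + 1 = 3126; next = 3125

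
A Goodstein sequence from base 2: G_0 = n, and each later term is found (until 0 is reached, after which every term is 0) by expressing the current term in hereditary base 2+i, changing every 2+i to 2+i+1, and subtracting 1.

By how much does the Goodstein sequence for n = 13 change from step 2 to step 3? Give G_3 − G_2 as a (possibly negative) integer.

14813

(0) 13|_2 = 2^(2 + 1) + 2^2 + 1 ↦ 3^(3 + 1) + 3^3 + 1|_3 = 109 ⇒ 108
(1) 108|_3 = 3^(3 + 1) + 3^3 ↦ 4^(4 + 1) + 4^4|_4 = 1280 ⇒ 1279
(2) 1279|_4 = 4^(4 + 1) + 3·4^3 + 3·4^2 + 3·4 + 3 ↦ 5^(5 + 1) + 3·5^3 + 3·5^2 + 3·5 + 3|_5 = 16093 ⇒ 16092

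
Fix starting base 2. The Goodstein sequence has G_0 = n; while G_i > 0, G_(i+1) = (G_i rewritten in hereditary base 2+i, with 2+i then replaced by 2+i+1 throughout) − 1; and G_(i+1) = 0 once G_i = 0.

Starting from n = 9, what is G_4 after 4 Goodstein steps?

(0) 9|_2 = 2^(2 + 1) + 1 ↦ 3^(3 + 1) + 1|_3 = 82 ⇒ 81
(1) 81|_3 = 3^(3 + 1) ↦ 4^(4 + 1)|_4 = 1024 ⇒ 1023
(2) 1023|_4 = 3·4^4 + 3·4^3 + 3·4^2 + 3·4 + 3 ↦ 3·5^5 + 3·5^3 + 3·5^2 + 3·5 + 3|_5 = 9843 ⇒ 9842
(3) 9842|_5 = 3·5^5 + 3·5^3 + 3·5^2 + 3·5 + 2 ↦ 3·6^6 + 3·6^3 + 3·6^2 + 3·6 + 2|_6 = 140744 ⇒ 140743

140743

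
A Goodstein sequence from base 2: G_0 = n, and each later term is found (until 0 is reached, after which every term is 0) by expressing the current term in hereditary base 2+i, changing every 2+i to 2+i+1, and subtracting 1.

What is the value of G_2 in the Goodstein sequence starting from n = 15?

G_0 = 15. HB_2(15) = 2^(2 + 1) + 2^2 + 2 + 1. Bump = 112. G_1 = 111.
G_1 = 111. HB_3(111) = 3^(3 + 1) + 3^3 + 3. Bump = 1284. G_2 = 1283.

1283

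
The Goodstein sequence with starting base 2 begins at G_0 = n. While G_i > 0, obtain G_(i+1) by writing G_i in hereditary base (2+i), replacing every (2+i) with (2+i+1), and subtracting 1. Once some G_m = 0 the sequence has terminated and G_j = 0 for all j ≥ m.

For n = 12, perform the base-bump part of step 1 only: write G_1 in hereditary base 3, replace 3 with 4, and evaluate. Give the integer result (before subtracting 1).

[0] 12 ≡ 2^(2 + 1) + 2^2 (base 2). Lift 3: 108. −1: 107.
[1] 107 ≡ 3^(3 + 1) + 2·3^2 + 2·3 + 2 (base 3). Lift 4: 1066. −1: 1065.

1066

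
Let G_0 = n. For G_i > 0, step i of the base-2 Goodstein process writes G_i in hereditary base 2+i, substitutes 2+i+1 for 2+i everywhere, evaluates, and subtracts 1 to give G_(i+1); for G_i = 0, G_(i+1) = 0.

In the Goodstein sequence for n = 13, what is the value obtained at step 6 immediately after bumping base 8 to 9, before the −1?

3486786856

G_0=13  [base 2] 2^(2 + 1) + 2^2 + 1  →[2↦3]→  3^(3 + 1) + 3^3 + 1 = 109  −1 ⇒ G_1=108
G_1=108  [base 3] 3^(3 + 1) + 3^3  →[3↦4]→  4^(4 + 1) + 4^4 = 1280  −1 ⇒ G_2=1279
G_2=1279  [base 4] 4^(4 + 1) + 3·4^3 + 3·4^2 + 3·4 + 3  →[4↦5]→  5^(5 + 1) + 3·5^3 + 3·5^2 + 3·5 + 3 = 16093  −1 ⇒ G_3=16092
G_3=16092  [base 5] 5^(5 + 1) + 3·5^3 + 3·5^2 + 3·5 + 2  →[5↦6]→  6^(6 + 1) + 3·6^3 + 3·6^2 + 3·6 + 2 = 280712  −1 ⇒ G_4=280711
G_4=280711  [base 6] 6^(6 + 1) + 3·6^3 + 3·6^2 + 3·6 + 1  →[6↦7]→  7^(7 + 1) + 3·7^3 + 3·7^2 + 3·7 + 1 = 5765999  −1 ⇒ G_5=5765998
G_5=5765998  [base 7] 7^(7 + 1) + 3·7^3 + 3·7^2 + 3·7  →[7↦8]→  8^(8 + 1) + 3·8^3 + 3·8^2 + 3·8 = 134219480  −1 ⇒ G_6=134219479
G_6=134219479  [base 8] 8^(8 + 1) + 3·8^3 + 3·8^2 + 2·8 + 7  →[8↦9]→  9^(9 + 1) + 3·9^3 + 3·9^2 + 2·9 + 7 = 3486786856  −1 ⇒ G_7=3486786855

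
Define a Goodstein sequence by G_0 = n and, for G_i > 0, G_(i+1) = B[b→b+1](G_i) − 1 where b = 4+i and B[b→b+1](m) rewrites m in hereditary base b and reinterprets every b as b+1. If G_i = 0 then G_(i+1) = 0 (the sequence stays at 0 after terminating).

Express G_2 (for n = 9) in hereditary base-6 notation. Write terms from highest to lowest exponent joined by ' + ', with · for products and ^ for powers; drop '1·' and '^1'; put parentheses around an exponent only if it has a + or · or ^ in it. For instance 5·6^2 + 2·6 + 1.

6 + 5

G_0 = 9. HB_4(9) = 2·4 + 1. Bump = 11. G_1 = 10.
G_1 = 10. HB_5(10) = 2·5. Bump = 12. G_2 = 11.
G_2 = 11. HB_6(11) = 6 + 5. Bump = 12. G_3 = 11.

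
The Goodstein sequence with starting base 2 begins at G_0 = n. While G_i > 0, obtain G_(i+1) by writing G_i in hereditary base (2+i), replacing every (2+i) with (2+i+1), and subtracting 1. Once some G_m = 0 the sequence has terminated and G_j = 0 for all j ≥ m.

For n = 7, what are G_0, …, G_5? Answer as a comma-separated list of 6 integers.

7, 30, 259, 3127, 46657, 823543

G_0 = 7. HB_2(7) = 2^2 + 2 + 1. Bump = 31. G_1 = 30.
G_1 = 30. HB_3(30) = 3^3 + 3. Bump = 260. G_2 = 259.
G_2 = 259. HB_4(259) = 4^4 + 3. Bump = 3128. G_3 = 3127.
G_3 = 3127. HB_5(3127) = 5^5 + 2. Bump = 46658. G_4 = 46657.
G_4 = 46657. HB_6(46657) = 6^6 + 1. Bump = 823544. G_5 = 823543.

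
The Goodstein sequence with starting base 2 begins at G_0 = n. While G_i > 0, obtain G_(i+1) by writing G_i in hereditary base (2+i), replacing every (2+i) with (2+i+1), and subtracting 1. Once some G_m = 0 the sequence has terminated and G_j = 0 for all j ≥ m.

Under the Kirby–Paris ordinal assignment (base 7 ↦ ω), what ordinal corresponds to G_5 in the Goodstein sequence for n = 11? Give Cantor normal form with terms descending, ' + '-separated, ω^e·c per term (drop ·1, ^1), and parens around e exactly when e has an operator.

base 2: 11 = 2^(2 + 1) + 2 + 1; at 3: 3^(3 + 1) + 3 + 1 = 85; next = 84
base 3: 84 = 3^(3 + 1) + 3; at 4: 4^(4 + 1) + 4 = 1028; next = 1027
base 4: 1027 = 4^(4 + 1) + 3; at 5: 5^(5 + 1) + 3 = 15628; next = 15627
base 5: 15627 = 5^(5 + 1) + 2; at 6: 6^(6 + 1) + 2 = 279938; next = 279937
base 6: 279937 = 6^(6 + 1) + 1; at 7: 7^(7 + 1) + 1 = 5764802; next = 5764801

ω^(ω + 1)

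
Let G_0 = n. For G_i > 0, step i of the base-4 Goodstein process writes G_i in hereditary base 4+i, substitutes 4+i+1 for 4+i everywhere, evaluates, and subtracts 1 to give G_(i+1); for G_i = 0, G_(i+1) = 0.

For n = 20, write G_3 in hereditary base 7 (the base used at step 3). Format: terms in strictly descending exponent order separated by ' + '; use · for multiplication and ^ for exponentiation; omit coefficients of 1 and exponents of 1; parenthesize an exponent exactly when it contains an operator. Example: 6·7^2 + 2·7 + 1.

[0] 20 ≡ 4^2 + 4 (base 4). Lift 5: 30. −1: 29.
[1] 29 ≡ 5^2 + 4 (base 5). Lift 6: 40. −1: 39.
[2] 39 ≡ 6^2 + 3 (base 6). Lift 7: 52. −1: 51.

7^2 + 2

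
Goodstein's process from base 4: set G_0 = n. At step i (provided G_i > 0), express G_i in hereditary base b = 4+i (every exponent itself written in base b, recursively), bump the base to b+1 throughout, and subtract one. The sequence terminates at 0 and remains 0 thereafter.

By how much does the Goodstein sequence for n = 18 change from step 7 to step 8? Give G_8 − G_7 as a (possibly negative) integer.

5

G_0=18  [base 4] 4^2 + 2  →[4↦5]→  5^2 + 2 = 27  −1 ⇒ G_1=26
G_1=26  [base 5] 5^2 + 1  →[5↦6]→  6^2 + 1 = 37  −1 ⇒ G_2=36
G_2=36  [base 6] 6^2  →[6↦7]→  7^2 = 49  −1 ⇒ G_3=48
G_3=48  [base 7] 6·7 + 6  →[7↦8]→  6·8 + 6 = 54  −1 ⇒ G_4=53
G_4=53  [base 8] 6·8 + 5  →[8↦9]→  6·9 + 5 = 59  −1 ⇒ G_5=58
G_5=58  [base 9] 6·9 + 4  →[9↦10]→  6·10 + 4 = 64  −1 ⇒ G_6=63
G_6=63  [base 10] 6·10 + 3  →[10↦11]→  6·11 + 3 = 69  −1 ⇒ G_7=68
G_7=68  [base 11] 6·11 + 2  →[11↦12]→  6·12 + 2 = 74  −1 ⇒ G_8=73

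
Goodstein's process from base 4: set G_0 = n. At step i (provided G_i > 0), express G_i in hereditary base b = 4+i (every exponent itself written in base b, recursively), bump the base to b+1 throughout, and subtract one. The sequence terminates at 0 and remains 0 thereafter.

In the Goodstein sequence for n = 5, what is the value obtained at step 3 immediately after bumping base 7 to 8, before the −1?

4

step 0: 5 = 4 + 1; sub 5 for 4: 5 + 1; = 6; G_1 = 6−1 = 5
step 1: 5 = 5; sub 6 for 5: 6; = 6; G_2 = 6−1 = 5
step 2: 5 = 5; sub 7 for 6: 5; = 5; G_3 = 5−1 = 4
step 3: 4 = 4; sub 8 for 7: 4; = 4; G_4 = 4−1 = 3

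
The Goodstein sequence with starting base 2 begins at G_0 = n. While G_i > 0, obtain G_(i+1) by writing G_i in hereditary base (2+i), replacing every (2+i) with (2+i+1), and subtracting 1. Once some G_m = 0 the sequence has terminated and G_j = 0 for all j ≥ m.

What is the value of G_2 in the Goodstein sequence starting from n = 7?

259

step 0: 7 = 2^2 + 2 + 1; sub 3 for 2: 3^3 + 3 + 1; = 31; G_1 = 31−1 = 30
step 1: 30 = 3^3 + 3; sub 4 for 3: 4^4 + 4; = 260; G_2 = 260−1 = 259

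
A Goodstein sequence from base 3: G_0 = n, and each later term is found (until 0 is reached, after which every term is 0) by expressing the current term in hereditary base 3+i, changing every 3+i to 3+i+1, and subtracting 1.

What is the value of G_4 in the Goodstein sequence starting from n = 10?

30

(0) 10|_3 = 3^2 + 1 ↦ 4^2 + 1|_4 = 17 ⇒ 16
(1) 16|_4 = 4^2 ↦ 5^2|_5 = 25 ⇒ 24
(2) 24|_5 = 4·5 + 4 ↦ 4·6 + 4|_6 = 28 ⇒ 27
(3) 27|_6 = 4·6 + 3 ↦ 4·7 + 3|_7 = 31 ⇒ 30
(4) 30|_7 = 4·7 + 2 ↦ 4·8 + 2|_8 = 34 ⇒ 33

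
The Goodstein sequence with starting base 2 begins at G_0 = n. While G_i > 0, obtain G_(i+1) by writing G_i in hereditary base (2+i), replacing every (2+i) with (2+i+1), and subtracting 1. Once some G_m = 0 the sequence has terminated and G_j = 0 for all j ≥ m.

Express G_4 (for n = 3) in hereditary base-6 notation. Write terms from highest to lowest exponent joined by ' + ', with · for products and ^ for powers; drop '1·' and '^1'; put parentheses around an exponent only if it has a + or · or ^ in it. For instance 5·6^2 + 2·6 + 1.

1

G_0=3  [base 2] 2 + 1  →[2↦3]→  3 + 1 = 4  −1 ⇒ G_1=3
G_1=3  [base 3] 3  →[3↦4]→  4 = 4  −1 ⇒ G_2=3
G_2=3  [base 4] 3  →[4↦5]→  3 = 3  −1 ⇒ G_3=2
G_3=2  [base 5] 2  →[5↦6]→  2 = 2  −1 ⇒ G_4=1
G_4=1  [base 6] 1  →[6↦7]→  1 = 1  −1 ⇒ G_5=0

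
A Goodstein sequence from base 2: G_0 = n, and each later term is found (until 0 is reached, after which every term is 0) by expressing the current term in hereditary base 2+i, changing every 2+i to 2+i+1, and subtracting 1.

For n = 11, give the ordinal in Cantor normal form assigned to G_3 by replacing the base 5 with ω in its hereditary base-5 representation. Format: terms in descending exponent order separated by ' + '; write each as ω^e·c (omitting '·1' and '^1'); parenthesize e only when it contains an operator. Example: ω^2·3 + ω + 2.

ω^(ω + 1) + 2

G_0=11  [base 2] 2^(2 + 1) + 2 + 1  →[2↦3]→  3^(3 + 1) + 3 + 1 = 85  −1 ⇒ G_1=84
G_1=84  [base 3] 3^(3 + 1) + 3  →[3↦4]→  4^(4 + 1) + 4 = 1028  −1 ⇒ G_2=1027
G_2=1027  [base 4] 4^(4 + 1) + 3  →[4↦5]→  5^(5 + 1) + 3 = 15628  −1 ⇒ G_3=15627
G_3=15627  [base 5] 5^(5 + 1) + 2  →[5↦6]→  6^(6 + 1) + 2 = 279938  −1 ⇒ G_4=279937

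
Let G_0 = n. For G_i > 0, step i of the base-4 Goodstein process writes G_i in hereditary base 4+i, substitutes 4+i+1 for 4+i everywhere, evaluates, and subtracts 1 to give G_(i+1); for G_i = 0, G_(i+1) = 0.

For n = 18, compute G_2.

(0) 18|_4 = 4^2 + 2 ↦ 5^2 + 2|_5 = 27 ⇒ 26
(1) 26|_5 = 5^2 + 1 ↦ 6^2 + 1|_6 = 37 ⇒ 36
(2) 36|_6 = 6^2 ↦ 7^2|_7 = 49 ⇒ 48

36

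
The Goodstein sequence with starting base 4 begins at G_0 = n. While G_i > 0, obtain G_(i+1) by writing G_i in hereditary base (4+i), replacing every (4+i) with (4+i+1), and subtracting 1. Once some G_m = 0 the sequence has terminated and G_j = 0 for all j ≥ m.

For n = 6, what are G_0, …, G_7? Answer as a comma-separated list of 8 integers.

i=0: 6 = 4 + 2 (b=4); 4→5: 5 + 2 = 7; 7−1 = 6
i=1: 6 = 5 + 1 (b=5); 5→6: 6 + 1 = 7; 7−1 = 6
i=2: 6 = 6 (b=6); 6→7: 7 = 7; 7−1 = 6
i=3: 6 = 6 (b=7); 7→8: 6 = 6; 6−1 = 5
i=4: 5 = 5 (b=8); 8→9: 5 = 5; 5−1 = 4
i=5: 4 = 4 (b=9); 9→10: 4 = 4; 4−1 = 3
i=6: 3 = 3 (b=10); 10→11: 3 = 3; 3−1 = 2

6, 6, 6, 6, 5, 4, 3, 2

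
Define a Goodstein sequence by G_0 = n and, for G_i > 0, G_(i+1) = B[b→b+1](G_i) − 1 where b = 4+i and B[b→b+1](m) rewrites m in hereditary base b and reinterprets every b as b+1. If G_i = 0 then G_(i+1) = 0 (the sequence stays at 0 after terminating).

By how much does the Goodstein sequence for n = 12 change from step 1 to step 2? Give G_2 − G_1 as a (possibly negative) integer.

12 —HB4→ 3·4 —bump→ 3·5 = 15 —(−1)→ 14
14 —HB5→ 2·5 + 4 —bump→ 2·6 + 4 = 16 —(−1)→ 15

1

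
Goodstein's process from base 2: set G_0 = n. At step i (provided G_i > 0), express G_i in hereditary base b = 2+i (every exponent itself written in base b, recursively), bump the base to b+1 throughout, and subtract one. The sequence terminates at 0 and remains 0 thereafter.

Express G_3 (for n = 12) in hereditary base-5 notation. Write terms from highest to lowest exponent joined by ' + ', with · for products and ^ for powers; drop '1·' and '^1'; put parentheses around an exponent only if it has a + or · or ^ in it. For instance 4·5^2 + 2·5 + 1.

step 0: 12 = 2^(2 + 1) + 2^2; sub 3 for 2: 3^(3 + 1) + 3^3; = 108; G_1 = 108−1 = 107
step 1: 107 = 3^(3 + 1) + 2·3^2 + 2·3 + 2; sub 4 for 3: 4^(4 + 1) + 2·4^2 + 2·4 + 2; = 1066; G_2 = 1066−1 = 1065
step 2: 1065 = 4^(4 + 1) + 2·4^2 + 2·4 + 1; sub 5 for 4: 5^(5 + 1) + 2·5^2 + 2·5 + 1; = 15686; G_3 = 15686−1 = 15685

5^(5 + 1) + 2·5^2 + 2·5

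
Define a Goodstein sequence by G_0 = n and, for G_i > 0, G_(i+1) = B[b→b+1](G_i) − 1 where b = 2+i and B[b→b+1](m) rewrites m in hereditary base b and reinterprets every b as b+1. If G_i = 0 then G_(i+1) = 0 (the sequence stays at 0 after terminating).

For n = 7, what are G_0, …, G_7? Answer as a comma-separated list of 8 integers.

(0) 7|_2 = 2^2 + 2 + 1 ↦ 3^3 + 3 + 1|_3 = 31 ⇒ 30
(1) 30|_3 = 3^3 + 3 ↦ 4^4 + 4|_4 = 260 ⇒ 259
(2) 259|_4 = 4^4 + 3 ↦ 5^5 + 3|_5 = 3128 ⇒ 3127
(3) 3127|_5 = 5^5 + 2 ↦ 6^6 + 2|_6 = 46658 ⇒ 46657
(4) 46657|_6 = 6^6 + 1 ↦ 7^7 + 1|_7 = 823544 ⇒ 823543
(5) 823543|_7 = 7^7 ↦ 8^8|_8 = 16777216 ⇒ 16777215
(6) 16777215|_8 = 7·8^7 + 7·8^6 + 7·8^5 + 7·8^4 + 7·8^3 + 7·8^2 + 7·8 + 7 ↦ 7·9^7 + 7·9^6 + 7·9^5 + 7·9^4 + 7·9^3 + 7·9^2 + 7·9 + 7|_9 = 37665880 ⇒ 37665879

7, 30, 259, 3127, 46657, 823543, 16777215, 37665879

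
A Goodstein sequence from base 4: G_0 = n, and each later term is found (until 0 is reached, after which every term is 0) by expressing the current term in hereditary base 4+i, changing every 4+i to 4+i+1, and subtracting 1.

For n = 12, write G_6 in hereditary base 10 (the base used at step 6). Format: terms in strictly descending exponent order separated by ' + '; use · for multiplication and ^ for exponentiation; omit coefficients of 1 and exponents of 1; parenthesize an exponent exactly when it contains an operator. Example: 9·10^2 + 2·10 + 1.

10 + 9

12 —HB4→ 3·4 —bump→ 3·5 = 15 —(−1)→ 14
14 —HB5→ 2·5 + 4 —bump→ 2·6 + 4 = 16 —(−1)→ 15
15 —HB6→ 2·6 + 3 —bump→ 2·7 + 3 = 17 —(−1)→ 16
16 —HB7→ 2·7 + 2 —bump→ 2·8 + 2 = 18 —(−1)→ 17
17 —HB8→ 2·8 + 1 —bump→ 2·9 + 1 = 19 —(−1)→ 18
18 —HB9→ 2·9 —bump→ 2·10 = 20 —(−1)→ 19
19 —HB10→ 10 + 9 —bump→ 11 + 9 = 20 —(−1)→ 19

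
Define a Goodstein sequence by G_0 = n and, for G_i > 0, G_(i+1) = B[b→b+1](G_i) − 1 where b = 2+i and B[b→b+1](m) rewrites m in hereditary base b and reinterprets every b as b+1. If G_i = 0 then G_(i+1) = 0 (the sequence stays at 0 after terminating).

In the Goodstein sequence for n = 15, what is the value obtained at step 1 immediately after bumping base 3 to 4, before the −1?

[0] 15 ≡ 2^(2 + 1) + 2^2 + 2 + 1 (base 2). Lift 3: 112. −1: 111.
[1] 111 ≡ 3^(3 + 1) + 3^3 + 3 (base 3). Lift 4: 1284. −1: 1283.

1284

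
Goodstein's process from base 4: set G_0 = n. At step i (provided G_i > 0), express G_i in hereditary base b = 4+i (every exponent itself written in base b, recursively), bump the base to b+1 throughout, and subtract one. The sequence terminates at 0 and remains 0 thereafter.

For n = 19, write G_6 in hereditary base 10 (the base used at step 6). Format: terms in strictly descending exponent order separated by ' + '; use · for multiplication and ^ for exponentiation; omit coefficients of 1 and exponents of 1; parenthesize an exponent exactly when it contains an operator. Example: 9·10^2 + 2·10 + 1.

7·10 + 5

G_0 = 19. HB_4(19) = 4^2 + 3. Bump = 28. G_1 = 27.
G_1 = 27. HB_5(27) = 5^2 + 2. Bump = 38. G_2 = 37.
G_2 = 37. HB_6(37) = 6^2 + 1. Bump = 50. G_3 = 49.
G_3 = 49. HB_7(49) = 7^2. Bump = 64. G_4 = 63.
G_4 = 63. HB_8(63) = 7·8 + 7. Bump = 70. G_5 = 69.
G_5 = 69. HB_9(69) = 7·9 + 6. Bump = 76. G_6 = 75.
G_6 = 75. HB_10(75) = 7·10 + 5. Bump = 82. G_7 = 81.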